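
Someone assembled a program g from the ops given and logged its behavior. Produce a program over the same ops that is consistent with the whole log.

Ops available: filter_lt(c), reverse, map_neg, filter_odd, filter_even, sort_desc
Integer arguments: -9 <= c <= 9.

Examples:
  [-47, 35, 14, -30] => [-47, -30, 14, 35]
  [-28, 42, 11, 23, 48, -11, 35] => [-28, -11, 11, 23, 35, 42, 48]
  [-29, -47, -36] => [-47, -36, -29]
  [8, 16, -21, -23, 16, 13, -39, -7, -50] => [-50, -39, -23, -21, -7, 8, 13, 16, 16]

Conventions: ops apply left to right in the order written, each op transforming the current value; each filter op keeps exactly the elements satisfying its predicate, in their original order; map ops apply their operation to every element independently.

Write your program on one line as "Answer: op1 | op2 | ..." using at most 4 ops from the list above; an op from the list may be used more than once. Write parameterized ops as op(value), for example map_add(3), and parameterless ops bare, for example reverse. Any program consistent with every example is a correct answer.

sort_desc | map_neg | sort_desc | map_neg

Check, running the answer program on each example:
  [-47, 35, 14, -30] -> [35, 14, -30, -47] -> [-35, -14, 30, 47] -> [47, 30, -14, -35] -> [-47, -30, 14, 35]
  [-28, 42, 11, 23, 48, -11, 35] -> [48, 42, 35, 23, 11, -11, -28] -> [-48, -42, -35, -23, -11, 11, 28] -> [28, 11, -11, -23, -35, -42, -48] -> [-28, -11, 11, 23, 35, 42, 48]
  [-29, -47, -36] -> [-29, -36, -47] -> [29, 36, 47] -> [47, 36, 29] -> [-47, -36, -29]
  [8, 16, -21, -23, 16, 13, -39, -7, -50] -> [16, 16, 13, 8, -7, -21, -23, -39, -50] -> [-16, -16, -13, -8, 7, 21, 23, 39, 50] -> [50, 39, 23, 21, 7, -8, -13, -16, -16] -> [-50, -39, -23, -21, -7, 8, 13, 16, 16]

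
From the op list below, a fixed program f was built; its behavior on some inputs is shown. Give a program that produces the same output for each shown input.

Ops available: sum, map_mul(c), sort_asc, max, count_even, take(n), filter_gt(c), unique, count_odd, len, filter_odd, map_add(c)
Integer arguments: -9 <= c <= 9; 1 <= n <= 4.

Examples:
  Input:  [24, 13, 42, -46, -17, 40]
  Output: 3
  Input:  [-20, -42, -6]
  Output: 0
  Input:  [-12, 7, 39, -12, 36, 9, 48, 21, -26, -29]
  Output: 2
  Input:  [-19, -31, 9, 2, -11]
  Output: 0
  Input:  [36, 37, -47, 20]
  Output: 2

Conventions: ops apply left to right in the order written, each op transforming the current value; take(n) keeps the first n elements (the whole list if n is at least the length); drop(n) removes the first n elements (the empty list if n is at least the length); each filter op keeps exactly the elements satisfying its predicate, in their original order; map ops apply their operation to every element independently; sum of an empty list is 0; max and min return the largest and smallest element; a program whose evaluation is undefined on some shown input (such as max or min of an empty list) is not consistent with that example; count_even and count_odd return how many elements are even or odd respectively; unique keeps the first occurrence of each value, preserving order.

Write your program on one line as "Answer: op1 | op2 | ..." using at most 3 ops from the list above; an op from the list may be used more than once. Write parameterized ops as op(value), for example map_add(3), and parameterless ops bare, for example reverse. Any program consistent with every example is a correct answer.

filter_gt(2) | sort_asc | count_even

Check, running the answer program on each example:
  [24, 13, 42, -46, -17, 40] -> [24, 13, 42, 40] -> [13, 24, 40, 42] -> 3
  [-20, -42, -6] -> [] -> [] -> 0
  [-12, 7, 39, -12, 36, 9, 48, 21, -26, -29] -> [7, 39, 36, 9, 48, 21] -> [7, 9, 21, 36, 39, 48] -> 2
  [-19, -31, 9, 2, -11] -> [9] -> [9] -> 0
  [36, 37, -47, 20] -> [36, 37, 20] -> [20, 36, 37] -> 2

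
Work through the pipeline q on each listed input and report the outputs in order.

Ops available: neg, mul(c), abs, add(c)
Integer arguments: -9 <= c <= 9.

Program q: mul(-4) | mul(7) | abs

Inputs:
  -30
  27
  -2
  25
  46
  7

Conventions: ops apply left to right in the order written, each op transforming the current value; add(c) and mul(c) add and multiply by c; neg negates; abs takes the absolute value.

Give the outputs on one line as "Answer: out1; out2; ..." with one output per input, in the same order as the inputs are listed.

Execution, op by op:
  -30 -> 120 -> 840 -> 840
  27 -> -108 -> -756 -> 756
  -2 -> 8 -> 56 -> 56
  25 -> -100 -> -700 -> 700
  46 -> -184 -> -1288 -> 1288
  7 -> -28 -> -196 -> 196

840; 756; 56; 700; 1288; 196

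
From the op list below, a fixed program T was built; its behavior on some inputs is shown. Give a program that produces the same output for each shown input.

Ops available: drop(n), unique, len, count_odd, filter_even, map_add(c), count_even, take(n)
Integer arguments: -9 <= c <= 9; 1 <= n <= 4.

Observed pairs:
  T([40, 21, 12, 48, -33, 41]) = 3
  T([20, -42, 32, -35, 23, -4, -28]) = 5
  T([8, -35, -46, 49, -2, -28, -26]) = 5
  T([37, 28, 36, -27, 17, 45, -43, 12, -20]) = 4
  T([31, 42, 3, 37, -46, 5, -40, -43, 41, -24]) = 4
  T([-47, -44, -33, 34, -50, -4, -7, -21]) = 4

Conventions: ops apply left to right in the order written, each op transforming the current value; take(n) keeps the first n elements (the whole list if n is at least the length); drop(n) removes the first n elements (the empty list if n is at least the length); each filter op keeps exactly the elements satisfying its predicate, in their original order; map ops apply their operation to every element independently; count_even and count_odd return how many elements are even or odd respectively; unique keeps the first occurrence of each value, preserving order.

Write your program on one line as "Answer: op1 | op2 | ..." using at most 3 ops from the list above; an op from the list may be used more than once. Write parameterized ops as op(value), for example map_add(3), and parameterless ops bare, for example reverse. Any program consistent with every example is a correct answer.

filter_even | len

Check, running the answer program on each example:
  [40, 21, 12, 48, -33, 41] -> [40, 12, 48] -> 3
  [20, -42, 32, -35, 23, -4, -28] -> [20, -42, 32, -4, -28] -> 5
  [8, -35, -46, 49, -2, -28, -26] -> [8, -46, -2, -28, -26] -> 5
  [37, 28, 36, -27, 17, 45, -43, 12, -20] -> [28, 36, 12, -20] -> 4
  [31, 42, 3, 37, -46, 5, -40, -43, 41, -24] -> [42, -46, -40, -24] -> 4
  [-47, -44, -33, 34, -50, -4, -7, -21] -> [-44, 34, -50, -4] -> 4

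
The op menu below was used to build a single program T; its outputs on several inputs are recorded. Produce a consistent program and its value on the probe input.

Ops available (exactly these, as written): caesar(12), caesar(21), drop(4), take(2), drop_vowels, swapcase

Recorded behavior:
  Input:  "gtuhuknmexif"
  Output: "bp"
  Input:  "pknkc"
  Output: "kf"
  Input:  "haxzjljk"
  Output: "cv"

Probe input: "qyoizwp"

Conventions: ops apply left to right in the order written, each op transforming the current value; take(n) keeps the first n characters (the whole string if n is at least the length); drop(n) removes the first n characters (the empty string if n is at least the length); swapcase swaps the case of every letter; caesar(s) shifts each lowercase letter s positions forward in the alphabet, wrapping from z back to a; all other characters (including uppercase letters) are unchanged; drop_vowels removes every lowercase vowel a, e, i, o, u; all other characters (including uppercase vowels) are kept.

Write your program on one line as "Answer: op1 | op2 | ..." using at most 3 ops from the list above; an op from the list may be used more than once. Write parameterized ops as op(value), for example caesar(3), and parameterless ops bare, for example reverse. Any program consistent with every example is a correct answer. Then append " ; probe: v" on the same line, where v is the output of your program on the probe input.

caesar(21) | drop_vowels | take(2) ; probe: "lt"

Check, running the answer program on each example:
  "gtuhuknmexif" -> "bopcpfihzsda" -> "bpcpfhzsd" -> "bp"
  "pknkc" -> "kfifx" -> "kffx" -> "kf"
  "haxzjljk" -> "cvsuegef" -> "cvsgf" -> "cv"
  probe: "qyoizwp" -> "ltjdurk" -> "ltjdrk" -> "lt"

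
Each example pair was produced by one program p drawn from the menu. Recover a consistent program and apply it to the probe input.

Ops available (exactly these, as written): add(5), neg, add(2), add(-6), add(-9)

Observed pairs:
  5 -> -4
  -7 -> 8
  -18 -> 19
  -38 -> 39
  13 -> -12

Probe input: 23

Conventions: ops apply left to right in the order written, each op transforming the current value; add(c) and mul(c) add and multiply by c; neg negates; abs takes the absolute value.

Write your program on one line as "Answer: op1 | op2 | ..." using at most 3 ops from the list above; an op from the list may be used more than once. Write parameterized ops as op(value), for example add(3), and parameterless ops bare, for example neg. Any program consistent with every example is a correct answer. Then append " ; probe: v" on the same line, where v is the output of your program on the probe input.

add(5) | add(-6) | neg ; probe: -22

Check, running the answer program on each example:
  5 -> 10 -> 4 -> -4
  -7 -> -2 -> -8 -> 8
  -18 -> -13 -> -19 -> 19
  -38 -> -33 -> -39 -> 39
  13 -> 18 -> 12 -> -12
  probe: 23 -> 28 -> 22 -> -22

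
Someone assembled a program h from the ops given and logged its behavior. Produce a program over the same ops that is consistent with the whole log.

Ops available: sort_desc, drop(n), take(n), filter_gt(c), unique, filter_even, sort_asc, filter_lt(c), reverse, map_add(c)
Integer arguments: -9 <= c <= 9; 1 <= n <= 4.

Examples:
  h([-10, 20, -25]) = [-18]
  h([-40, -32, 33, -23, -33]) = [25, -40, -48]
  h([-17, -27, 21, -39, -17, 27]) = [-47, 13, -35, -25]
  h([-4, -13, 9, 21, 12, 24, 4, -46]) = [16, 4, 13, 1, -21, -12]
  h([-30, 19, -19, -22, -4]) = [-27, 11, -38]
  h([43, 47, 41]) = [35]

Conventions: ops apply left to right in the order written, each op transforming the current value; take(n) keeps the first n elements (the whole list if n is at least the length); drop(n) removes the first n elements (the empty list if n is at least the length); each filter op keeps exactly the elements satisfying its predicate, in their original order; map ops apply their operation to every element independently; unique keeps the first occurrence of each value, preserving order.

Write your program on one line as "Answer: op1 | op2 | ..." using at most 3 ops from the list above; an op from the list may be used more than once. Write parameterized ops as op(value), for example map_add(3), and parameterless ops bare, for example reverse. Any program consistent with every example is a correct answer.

reverse | drop(2) | map_add(-8)

Check, running the answer program on each example:
  [-10, 20, -25] -> [-25, 20, -10] -> [-10] -> [-18]
  [-40, -32, 33, -23, -33] -> [-33, -23, 33, -32, -40] -> [33, -32, -40] -> [25, -40, -48]
  [-17, -27, 21, -39, -17, 27] -> [27, -17, -39, 21, -27, -17] -> [-39, 21, -27, -17] -> [-47, 13, -35, -25]
  [-4, -13, 9, 21, 12, 24, 4, -46] -> [-46, 4, 24, 12, 21, 9, -13, -4] -> [24, 12, 21, 9, -13, -4] -> [16, 4, 13, 1, -21, -12]
  [-30, 19, -19, -22, -4] -> [-4, -22, -19, 19, -30] -> [-19, 19, -30] -> [-27, 11, -38]
  [43, 47, 41] -> [41, 47, 43] -> [43] -> [35]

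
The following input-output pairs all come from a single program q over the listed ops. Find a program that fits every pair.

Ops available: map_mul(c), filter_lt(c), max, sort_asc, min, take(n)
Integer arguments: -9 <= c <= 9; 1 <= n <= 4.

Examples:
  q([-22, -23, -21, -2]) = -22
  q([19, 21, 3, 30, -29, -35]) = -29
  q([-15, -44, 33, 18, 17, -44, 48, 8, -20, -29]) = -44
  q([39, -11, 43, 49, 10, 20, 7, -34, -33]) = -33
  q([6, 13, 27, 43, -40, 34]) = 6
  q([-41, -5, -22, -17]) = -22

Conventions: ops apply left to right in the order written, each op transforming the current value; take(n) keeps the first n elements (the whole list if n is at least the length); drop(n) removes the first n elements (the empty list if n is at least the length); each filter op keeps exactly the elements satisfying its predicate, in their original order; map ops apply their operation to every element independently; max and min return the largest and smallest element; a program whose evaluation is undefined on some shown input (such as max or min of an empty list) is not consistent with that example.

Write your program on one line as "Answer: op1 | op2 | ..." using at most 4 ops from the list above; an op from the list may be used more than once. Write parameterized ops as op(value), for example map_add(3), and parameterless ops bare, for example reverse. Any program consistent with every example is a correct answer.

sort_asc | take(2) | max

Check, running the answer program on each example:
  [-22, -23, -21, -2] -> [-23, -22, -21, -2] -> [-23, -22] -> -22
  [19, 21, 3, 30, -29, -35] -> [-35, -29, 3, 19, 21, 30] -> [-35, -29] -> -29
  [-15, -44, 33, 18, 17, -44, 48, 8, -20, -29] -> [-44, -44, -29, -20, -15, 8, 17, 18, 33, 48] -> [-44, -44] -> -44
  [39, -11, 43, 49, 10, 20, 7, -34, -33] -> [-34, -33, -11, 7, 10, 20, 39, 43, 49] -> [-34, -33] -> -33
  [6, 13, 27, 43, -40, 34] -> [-40, 6, 13, 27, 34, 43] -> [-40, 6] -> 6
  [-41, -5, -22, -17] -> [-41, -22, -17, -5] -> [-41, -22] -> -22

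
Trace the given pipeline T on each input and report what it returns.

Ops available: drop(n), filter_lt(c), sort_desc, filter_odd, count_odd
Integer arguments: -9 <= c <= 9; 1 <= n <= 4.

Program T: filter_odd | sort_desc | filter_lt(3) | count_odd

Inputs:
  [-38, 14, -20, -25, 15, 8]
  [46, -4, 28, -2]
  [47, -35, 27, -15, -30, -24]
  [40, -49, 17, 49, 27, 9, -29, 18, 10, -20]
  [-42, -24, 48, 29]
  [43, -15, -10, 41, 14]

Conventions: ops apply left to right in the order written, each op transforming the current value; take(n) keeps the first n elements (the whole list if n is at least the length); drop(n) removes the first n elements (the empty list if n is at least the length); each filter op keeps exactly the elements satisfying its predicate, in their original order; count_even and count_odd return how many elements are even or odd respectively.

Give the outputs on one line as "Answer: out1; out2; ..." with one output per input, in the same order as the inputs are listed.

Execution, op by op:
  [-38, 14, -20, -25, 15, 8] -> [-25, 15] -> [15, -25] -> [-25] -> 1
  [46, -4, 28, -2] -> [] -> [] -> [] -> 0
  [47, -35, 27, -15, -30, -24] -> [47, -35, 27, -15] -> [47, 27, -15, -35] -> [-15, -35] -> 2
  [40, -49, 17, 49, 27, 9, -29, 18, 10, -20] -> [-49, 17, 49, 27, 9, -29] -> [49, 27, 17, 9, -29, -49] -> [-29, -49] -> 2
  [-42, -24, 48, 29] -> [29] -> [29] -> [] -> 0
  [43, -15, -10, 41, 14] -> [43, -15, 41] -> [43, 41, -15] -> [-15] -> 1

1; 0; 2; 2; 0; 1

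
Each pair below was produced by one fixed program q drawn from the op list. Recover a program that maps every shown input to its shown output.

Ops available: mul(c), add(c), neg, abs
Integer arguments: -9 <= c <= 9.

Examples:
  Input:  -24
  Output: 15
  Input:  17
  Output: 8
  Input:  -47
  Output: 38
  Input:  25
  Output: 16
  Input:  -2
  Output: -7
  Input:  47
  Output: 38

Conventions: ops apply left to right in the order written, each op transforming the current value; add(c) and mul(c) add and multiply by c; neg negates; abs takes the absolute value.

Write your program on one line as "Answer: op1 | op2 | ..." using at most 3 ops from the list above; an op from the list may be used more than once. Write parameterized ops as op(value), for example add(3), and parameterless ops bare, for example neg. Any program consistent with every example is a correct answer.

abs | add(-9)

Check, running the answer program on each example:
  -24 -> 24 -> 15
  17 -> 17 -> 8
  -47 -> 47 -> 38
  25 -> 25 -> 16
  -2 -> 2 -> -7
  47 -> 47 -> 38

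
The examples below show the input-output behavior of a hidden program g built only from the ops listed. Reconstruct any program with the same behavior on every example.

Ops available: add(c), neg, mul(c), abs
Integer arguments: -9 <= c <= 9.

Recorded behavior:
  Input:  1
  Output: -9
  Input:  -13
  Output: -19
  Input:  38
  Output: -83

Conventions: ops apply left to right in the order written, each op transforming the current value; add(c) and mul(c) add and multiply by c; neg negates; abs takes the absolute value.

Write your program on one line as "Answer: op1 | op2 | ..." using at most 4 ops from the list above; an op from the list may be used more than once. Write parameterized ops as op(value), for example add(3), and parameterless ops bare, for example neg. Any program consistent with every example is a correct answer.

mul(-2) | add(-7) | abs | neg

Check, running the answer program on each example:
  1 -> -2 -> -9 -> 9 -> -9
  -13 -> 26 -> 19 -> 19 -> -19
  38 -> -76 -> -83 -> 83 -> -83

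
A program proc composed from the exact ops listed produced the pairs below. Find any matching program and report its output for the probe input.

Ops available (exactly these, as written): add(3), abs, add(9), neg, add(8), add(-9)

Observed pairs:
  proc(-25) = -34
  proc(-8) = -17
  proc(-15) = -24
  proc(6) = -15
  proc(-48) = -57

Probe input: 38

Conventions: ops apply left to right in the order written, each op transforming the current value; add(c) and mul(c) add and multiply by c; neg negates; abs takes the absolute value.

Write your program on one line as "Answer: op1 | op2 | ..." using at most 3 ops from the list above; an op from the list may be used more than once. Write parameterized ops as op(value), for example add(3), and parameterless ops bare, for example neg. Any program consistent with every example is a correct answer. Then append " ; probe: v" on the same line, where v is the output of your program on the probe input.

abs | neg | add(-9) ; probe: -47

Check, running the answer program on each example:
  -25 -> 25 -> -25 -> -34
  -8 -> 8 -> -8 -> -17
  -15 -> 15 -> -15 -> -24
  6 -> 6 -> -6 -> -15
  -48 -> 48 -> -48 -> -57
  probe: 38 -> 38 -> -38 -> -47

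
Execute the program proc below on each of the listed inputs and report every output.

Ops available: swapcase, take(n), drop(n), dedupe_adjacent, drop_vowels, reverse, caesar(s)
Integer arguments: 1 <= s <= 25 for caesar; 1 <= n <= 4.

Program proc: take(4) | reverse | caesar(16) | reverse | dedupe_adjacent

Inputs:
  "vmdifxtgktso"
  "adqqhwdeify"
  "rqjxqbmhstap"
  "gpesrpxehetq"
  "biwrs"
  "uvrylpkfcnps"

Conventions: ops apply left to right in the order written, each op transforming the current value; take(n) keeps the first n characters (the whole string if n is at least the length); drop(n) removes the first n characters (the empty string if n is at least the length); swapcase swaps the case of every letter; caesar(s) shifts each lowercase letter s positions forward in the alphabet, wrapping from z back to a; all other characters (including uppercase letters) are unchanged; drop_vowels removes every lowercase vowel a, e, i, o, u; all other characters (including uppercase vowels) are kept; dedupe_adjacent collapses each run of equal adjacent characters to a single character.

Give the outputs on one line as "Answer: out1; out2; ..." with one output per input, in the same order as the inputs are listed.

"lcty"; "qtg"; "hgzn"; "wfui"; "rymh"; "klho"

Execution, op by op:
  "vmdifxtgktso" -> "vmdi" -> "idmv" -> "ytcl" -> "lcty" -> "lcty"
  "adqqhwdeify" -> "adqq" -> "qqda" -> "ggtq" -> "qtgg" -> "qtg"
  "rqjxqbmhstap" -> "rqjx" -> "xjqr" -> "nzgh" -> "hgzn" -> "hgzn"
  "gpesrpxehetq" -> "gpes" -> "sepg" -> "iufw" -> "wfui" -> "wfui"
  "biwrs" -> "biwr" -> "rwib" -> "hmyr" -> "rymh" -> "rymh"
  "uvrylpkfcnps" -> "uvry" -> "yrvu" -> "ohlk" -> "klho" -> "klho"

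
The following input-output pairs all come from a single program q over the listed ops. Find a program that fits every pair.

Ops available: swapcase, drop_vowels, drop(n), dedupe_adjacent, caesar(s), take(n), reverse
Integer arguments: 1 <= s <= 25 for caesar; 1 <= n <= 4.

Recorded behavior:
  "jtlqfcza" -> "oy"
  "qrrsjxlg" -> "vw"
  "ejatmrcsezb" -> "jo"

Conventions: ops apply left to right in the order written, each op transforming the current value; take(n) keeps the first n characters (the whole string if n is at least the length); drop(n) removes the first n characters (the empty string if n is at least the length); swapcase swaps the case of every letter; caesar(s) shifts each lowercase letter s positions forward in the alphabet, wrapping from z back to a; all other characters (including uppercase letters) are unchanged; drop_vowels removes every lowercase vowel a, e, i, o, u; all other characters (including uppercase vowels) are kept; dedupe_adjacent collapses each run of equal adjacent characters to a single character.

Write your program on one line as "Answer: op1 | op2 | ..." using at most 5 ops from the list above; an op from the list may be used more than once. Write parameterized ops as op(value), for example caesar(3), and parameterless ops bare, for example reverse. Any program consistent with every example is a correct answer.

take(3) | dedupe_adjacent | take(2) | caesar(5)

Check, running the answer program on each example:
  "jtlqfcza" -> "jtl" -> "jtl" -> "jt" -> "oy"
  "qrrsjxlg" -> "qrr" -> "qr" -> "qr" -> "vw"
  "ejatmrcsezb" -> "eja" -> "eja" -> "ej" -> "jo"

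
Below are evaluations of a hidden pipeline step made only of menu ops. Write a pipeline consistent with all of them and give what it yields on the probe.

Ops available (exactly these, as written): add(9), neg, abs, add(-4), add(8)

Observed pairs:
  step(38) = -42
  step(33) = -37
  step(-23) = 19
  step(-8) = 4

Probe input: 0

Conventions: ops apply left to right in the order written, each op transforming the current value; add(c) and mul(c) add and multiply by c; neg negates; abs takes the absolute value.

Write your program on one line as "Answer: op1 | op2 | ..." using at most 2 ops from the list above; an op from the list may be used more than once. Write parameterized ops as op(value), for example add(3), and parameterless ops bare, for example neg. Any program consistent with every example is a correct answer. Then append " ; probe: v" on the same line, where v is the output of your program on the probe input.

neg | add(-4) ; probe: -4

Check, running the answer program on each example:
  38 -> -38 -> -42
  33 -> -33 -> -37
  -23 -> 23 -> 19
  -8 -> 8 -> 4
  probe: 0 -> 0 -> -4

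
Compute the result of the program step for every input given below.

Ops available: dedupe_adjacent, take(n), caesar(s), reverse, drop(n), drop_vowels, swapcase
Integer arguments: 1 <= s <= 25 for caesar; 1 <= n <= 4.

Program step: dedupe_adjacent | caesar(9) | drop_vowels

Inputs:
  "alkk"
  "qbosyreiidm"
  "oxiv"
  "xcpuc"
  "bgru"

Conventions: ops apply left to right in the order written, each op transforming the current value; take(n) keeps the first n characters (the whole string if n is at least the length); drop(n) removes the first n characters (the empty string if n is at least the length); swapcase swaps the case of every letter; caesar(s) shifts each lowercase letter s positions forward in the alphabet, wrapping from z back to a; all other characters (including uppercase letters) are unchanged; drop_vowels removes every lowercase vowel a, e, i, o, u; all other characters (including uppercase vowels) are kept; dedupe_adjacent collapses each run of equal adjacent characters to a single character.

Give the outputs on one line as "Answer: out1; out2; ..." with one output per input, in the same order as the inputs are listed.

Execution, op by op:
  "alkk" -> "alk" -> "jut" -> "jt"
  "qbosyreiidm" -> "qbosyreidm" -> "zkxbhanrmv" -> "zkxbhnrmv"
  "oxiv" -> "oxiv" -> "xgre" -> "xgr"
  "xcpuc" -> "xcpuc" -> "glydl" -> "glydl"
  "bgru" -> "bgru" -> "kpad" -> "kpd"

"jt"; "zkxbhnrmv"; "xgr"; "glydl"; "kpd"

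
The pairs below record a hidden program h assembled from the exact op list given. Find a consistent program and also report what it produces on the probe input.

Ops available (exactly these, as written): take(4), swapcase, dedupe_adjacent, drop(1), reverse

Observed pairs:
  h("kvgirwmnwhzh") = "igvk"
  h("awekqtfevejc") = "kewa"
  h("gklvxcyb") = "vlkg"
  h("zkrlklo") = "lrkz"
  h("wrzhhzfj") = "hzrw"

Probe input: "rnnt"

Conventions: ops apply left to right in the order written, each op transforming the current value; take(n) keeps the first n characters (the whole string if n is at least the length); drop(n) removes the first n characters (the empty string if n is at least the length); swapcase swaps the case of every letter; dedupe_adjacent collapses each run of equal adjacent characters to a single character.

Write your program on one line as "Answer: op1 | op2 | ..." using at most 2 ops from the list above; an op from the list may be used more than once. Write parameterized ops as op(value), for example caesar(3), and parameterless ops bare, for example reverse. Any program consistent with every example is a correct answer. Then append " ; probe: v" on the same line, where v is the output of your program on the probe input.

take(4) | reverse ; probe: "tnnr"

Check, running the answer program on each example:
  "kvgirwmnwhzh" -> "kvgi" -> "igvk"
  "awekqtfevejc" -> "awek" -> "kewa"
  "gklvxcyb" -> "gklv" -> "vlkg"
  "zkrlklo" -> "zkrl" -> "lrkz"
  "wrzhhzfj" -> "wrzh" -> "hzrw"
  probe: "rnnt" -> "rnnt" -> "tnnr"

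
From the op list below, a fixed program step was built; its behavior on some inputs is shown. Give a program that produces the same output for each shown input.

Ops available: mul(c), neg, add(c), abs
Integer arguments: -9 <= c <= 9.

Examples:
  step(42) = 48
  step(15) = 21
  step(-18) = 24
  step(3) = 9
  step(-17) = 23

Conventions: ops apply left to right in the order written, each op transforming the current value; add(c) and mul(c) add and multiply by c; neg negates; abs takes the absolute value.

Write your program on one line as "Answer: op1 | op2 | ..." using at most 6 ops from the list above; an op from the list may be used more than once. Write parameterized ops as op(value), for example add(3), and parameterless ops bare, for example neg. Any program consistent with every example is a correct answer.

abs | neg | add(-1) | neg | add(5)

Check, running the answer program on each example:
  42 -> 42 -> -42 -> -43 -> 43 -> 48
  15 -> 15 -> -15 -> -16 -> 16 -> 21
  -18 -> 18 -> -18 -> -19 -> 19 -> 24
  3 -> 3 -> -3 -> -4 -> 4 -> 9
  -17 -> 17 -> -17 -> -18 -> 18 -> 23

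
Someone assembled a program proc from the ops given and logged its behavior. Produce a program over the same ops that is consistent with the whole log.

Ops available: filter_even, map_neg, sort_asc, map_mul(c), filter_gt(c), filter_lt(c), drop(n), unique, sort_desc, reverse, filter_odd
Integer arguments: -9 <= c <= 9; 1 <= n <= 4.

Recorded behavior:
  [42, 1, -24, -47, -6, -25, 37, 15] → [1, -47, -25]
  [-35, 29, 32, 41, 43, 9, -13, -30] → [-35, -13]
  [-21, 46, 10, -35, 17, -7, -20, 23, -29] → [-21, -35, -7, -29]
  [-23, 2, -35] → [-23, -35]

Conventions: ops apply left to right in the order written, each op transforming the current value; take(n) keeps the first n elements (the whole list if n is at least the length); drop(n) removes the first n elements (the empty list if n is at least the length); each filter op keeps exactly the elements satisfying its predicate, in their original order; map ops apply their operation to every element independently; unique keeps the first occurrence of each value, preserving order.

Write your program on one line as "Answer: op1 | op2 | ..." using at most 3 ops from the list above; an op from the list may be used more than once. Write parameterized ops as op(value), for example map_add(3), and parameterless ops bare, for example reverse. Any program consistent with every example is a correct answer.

filter_odd | filter_lt(3)

Check, running the answer program on each example:
  [42, 1, -24, -47, -6, -25, 37, 15] -> [1, -47, -25, 37, 15] -> [1, -47, -25]
  [-35, 29, 32, 41, 43, 9, -13, -30] -> [-35, 29, 41, 43, 9, -13] -> [-35, -13]
  [-21, 46, 10, -35, 17, -7, -20, 23, -29] -> [-21, -35, 17, -7, 23, -29] -> [-21, -35, -7, -29]
  [-23, 2, -35] -> [-23, -35] -> [-23, -35]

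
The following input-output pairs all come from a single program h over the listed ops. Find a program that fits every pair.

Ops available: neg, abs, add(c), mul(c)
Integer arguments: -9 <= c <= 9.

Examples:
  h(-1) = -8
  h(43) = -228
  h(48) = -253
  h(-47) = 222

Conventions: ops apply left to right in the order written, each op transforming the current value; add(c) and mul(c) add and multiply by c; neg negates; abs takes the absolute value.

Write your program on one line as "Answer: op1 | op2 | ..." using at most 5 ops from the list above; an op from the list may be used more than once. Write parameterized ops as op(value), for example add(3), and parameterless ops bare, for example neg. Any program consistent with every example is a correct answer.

mul(5) | add(4) | neg | add(-9)

Check, running the answer program on each example:
  -1 -> -5 -> -1 -> 1 -> -8
  43 -> 215 -> 219 -> -219 -> -228
  48 -> 240 -> 244 -> -244 -> -253
  -47 -> -235 -> -231 -> 231 -> 222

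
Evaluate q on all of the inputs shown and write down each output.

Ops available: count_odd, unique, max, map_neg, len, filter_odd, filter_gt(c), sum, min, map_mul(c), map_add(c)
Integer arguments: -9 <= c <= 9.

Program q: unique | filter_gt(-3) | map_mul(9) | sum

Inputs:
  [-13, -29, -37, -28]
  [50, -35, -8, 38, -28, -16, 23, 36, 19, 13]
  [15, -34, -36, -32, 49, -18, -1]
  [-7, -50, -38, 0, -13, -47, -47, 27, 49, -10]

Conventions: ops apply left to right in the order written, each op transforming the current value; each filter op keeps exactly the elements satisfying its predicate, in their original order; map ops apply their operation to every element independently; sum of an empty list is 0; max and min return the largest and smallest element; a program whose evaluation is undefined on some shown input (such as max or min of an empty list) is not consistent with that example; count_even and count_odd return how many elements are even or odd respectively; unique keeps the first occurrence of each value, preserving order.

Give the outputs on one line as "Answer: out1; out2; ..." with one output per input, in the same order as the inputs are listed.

Execution, op by op:
  [-13, -29, -37, -28] -> [-13, -29, -37, -28] -> [] -> [] -> 0
  [50, -35, -8, 38, -28, -16, 23, 36, 19, 13] -> [50, -35, -8, 38, -28, -16, 23, 36, 19, 13] -> [50, 38, 23, 36, 19, 13] -> [450, 342, 207, 324, 171, 117] -> 1611
  [15, -34, -36, -32, 49, -18, -1] -> [15, -34, -36, -32, 49, -18, -1] -> [15, 49, -1] -> [135, 441, -9] -> 567
  [-7, -50, -38, 0, -13, -47, -47, 27, 49, -10] -> [-7, -50, -38, 0, -13, -47, 27, 49, -10] -> [0, 27, 49] -> [0, 243, 441] -> 684

0; 1611; 567; 684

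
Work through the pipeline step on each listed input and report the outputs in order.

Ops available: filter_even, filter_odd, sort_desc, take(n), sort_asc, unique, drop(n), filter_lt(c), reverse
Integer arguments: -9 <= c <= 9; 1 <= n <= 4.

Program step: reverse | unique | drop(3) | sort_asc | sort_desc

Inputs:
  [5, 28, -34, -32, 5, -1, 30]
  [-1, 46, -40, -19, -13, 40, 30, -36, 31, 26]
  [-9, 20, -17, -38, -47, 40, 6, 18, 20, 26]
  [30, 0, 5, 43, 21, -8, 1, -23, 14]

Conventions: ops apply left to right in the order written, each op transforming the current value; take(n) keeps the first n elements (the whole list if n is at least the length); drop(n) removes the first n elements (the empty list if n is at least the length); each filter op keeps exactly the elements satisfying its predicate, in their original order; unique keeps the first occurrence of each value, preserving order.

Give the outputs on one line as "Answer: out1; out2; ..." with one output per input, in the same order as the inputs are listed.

Execution, op by op:
  [5, 28, -34, -32, 5, -1, 30] -> [30, -1, 5, -32, -34, 28, 5] -> [30, -1, 5, -32, -34, 28] -> [-32, -34, 28] -> [-34, -32, 28] -> [28, -32, -34]
  [-1, 46, -40, -19, -13, 40, 30, -36, 31, 26] -> [26, 31, -36, 30, 40, -13, -19, -40, 46, -1] -> [26, 31, -36, 30, 40, -13, -19, -40, 46, -1] -> [30, 40, -13, -19, -40, 46, -1] -> [-40, -19, -13, -1, 30, 40, 46] -> [46, 40, 30, -1, -13, -19, -40]
  [-9, 20, -17, -38, -47, 40, 6, 18, 20, 26] -> [26, 20, 18, 6, 40, -47, -38, -17, 20, -9] -> [26, 20, 18, 6, 40, -47, -38, -17, -9] -> [6, 40, -47, -38, -17, -9] -> [-47, -38, -17, -9, 6, 40] -> [40, 6, -9, -17, -38, -47]
  [30, 0, 5, 43, 21, -8, 1, -23, 14] -> [14, -23, 1, -8, 21, 43, 5, 0, 30] -> [14, -23, 1, -8, 21, 43, 5, 0, 30] -> [-8, 21, 43, 5, 0, 30] -> [-8, 0, 5, 21, 30, 43] -> [43, 30, 21, 5, 0, -8]

[28, -32, -34]; [46, 40, 30, -1, -13, -19, -40]; [40, 6, -9, -17, -38, -47]; [43, 30, 21, 5, 0, -8]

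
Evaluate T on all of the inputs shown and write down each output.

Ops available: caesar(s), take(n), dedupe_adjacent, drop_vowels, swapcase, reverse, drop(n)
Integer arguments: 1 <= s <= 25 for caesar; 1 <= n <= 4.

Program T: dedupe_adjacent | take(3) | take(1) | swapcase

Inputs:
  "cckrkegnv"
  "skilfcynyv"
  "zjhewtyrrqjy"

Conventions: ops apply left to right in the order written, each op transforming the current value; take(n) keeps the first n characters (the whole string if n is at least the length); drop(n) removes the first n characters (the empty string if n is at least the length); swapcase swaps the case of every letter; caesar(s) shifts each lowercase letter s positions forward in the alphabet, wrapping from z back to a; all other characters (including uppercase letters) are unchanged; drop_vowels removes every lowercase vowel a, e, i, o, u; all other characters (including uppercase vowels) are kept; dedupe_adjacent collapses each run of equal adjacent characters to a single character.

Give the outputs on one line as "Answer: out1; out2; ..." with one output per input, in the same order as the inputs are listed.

"C"; "S"; "Z"

Execution, op by op:
  "cckrkegnv" -> "ckrkegnv" -> "ckr" -> "c" -> "C"
  "skilfcynyv" -> "skilfcynyv" -> "ski" -> "s" -> "S"
  "zjhewtyrrqjy" -> "zjhewtyrqjy" -> "zjh" -> "z" -> "Z"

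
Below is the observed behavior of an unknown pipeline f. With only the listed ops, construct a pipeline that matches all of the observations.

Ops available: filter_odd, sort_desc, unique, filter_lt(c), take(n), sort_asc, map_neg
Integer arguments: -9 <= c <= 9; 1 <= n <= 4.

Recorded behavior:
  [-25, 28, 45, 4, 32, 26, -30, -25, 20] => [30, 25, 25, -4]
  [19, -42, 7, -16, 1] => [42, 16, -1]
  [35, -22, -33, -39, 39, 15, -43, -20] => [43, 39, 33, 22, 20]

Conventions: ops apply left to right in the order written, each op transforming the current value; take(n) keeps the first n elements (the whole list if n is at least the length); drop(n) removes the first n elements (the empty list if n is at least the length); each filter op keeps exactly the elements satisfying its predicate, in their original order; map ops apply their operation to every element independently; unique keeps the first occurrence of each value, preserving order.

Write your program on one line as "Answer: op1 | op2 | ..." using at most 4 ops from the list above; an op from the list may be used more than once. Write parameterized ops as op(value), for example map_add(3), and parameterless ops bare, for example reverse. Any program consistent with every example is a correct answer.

filter_lt(7) | map_neg | sort_desc

Check, running the answer program on each example:
  [-25, 28, 45, 4, 32, 26, -30, -25, 20] -> [-25, 4, -30, -25] -> [25, -4, 30, 25] -> [30, 25, 25, -4]
  [19, -42, 7, -16, 1] -> [-42, -16, 1] -> [42, 16, -1] -> [42, 16, -1]
  [35, -22, -33, -39, 39, 15, -43, -20] -> [-22, -33, -39, -43, -20] -> [22, 33, 39, 43, 20] -> [43, 39, 33, 22, 20]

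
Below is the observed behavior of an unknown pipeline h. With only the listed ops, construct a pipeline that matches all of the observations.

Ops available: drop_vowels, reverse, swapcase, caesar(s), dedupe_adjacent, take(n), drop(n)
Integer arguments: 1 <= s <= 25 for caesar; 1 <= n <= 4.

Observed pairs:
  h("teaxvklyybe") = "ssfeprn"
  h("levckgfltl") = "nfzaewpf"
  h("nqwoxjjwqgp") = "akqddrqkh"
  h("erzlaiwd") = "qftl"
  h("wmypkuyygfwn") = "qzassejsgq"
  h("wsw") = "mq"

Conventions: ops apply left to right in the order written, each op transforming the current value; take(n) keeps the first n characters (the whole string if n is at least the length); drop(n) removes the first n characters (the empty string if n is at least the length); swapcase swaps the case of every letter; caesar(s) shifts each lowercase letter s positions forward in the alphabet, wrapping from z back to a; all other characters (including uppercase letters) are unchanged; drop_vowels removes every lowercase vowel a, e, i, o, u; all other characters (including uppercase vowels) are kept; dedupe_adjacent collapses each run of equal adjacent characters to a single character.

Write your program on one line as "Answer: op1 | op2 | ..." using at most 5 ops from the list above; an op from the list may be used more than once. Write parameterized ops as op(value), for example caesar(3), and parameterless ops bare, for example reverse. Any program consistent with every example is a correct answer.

drop_vowels | caesar(8) | reverse | drop(1) | caesar(12)

Check, running the answer program on each example:
  "teaxvklyybe" -> "txvklyyb" -> "bfdstggj" -> "jggtsdfb" -> "ggtsdfb" -> "ssfeprn"
  "levckgfltl" -> "lvckgfltl" -> "tdksontbt" -> "tbtnoskdt" -> "btnoskdt" -> "nfzaewpf"
  "nqwoxjjwqgp" -> "nqwxjjwqgp" -> "vyefrreyox" -> "xoyerrfeyv" -> "oyerrfeyv" -> "akqddrqkh"
  "erzlaiwd" -> "rzlwd" -> "zhtel" -> "lethz" -> "ethz" -> "qftl"
  "wmypkuyygfwn" -> "wmypkyygfwn" -> "eugxsggonev" -> "venoggsxgue" -> "enoggsxgue" -> "qzassejsgq"
  "wsw" -> "wsw" -> "eae" -> "eae" -> "ae" -> "mq"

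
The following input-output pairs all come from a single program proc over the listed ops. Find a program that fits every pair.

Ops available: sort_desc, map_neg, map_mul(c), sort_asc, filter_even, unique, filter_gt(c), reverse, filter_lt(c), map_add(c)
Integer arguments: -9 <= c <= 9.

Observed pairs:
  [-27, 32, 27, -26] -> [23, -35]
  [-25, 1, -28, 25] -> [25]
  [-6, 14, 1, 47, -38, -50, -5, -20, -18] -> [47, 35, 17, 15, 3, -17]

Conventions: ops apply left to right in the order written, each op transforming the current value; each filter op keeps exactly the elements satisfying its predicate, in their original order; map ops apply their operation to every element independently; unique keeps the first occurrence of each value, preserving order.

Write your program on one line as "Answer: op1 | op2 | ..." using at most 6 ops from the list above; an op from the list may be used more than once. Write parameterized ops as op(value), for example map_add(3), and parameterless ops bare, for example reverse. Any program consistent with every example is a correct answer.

map_neg | reverse | sort_desc | filter_even | map_add(-3)

Check, running the answer program on each example:
  [-27, 32, 27, -26] -> [27, -32, -27, 26] -> [26, -27, -32, 27] -> [27, 26, -27, -32] -> [26, -32] -> [23, -35]
  [-25, 1, -28, 25] -> [25, -1, 28, -25] -> [-25, 28, -1, 25] -> [28, 25, -1, -25] -> [28] -> [25]
  [-6, 14, 1, 47, -38, -50, -5, -20, -18] -> [6, -14, -1, -47, 38, 50, 5, 20, 18] -> [18, 20, 5, 50, 38, -47, -1, -14, 6] -> [50, 38, 20, 18, 6, 5, -1, -14, -47] -> [50, 38, 20, 18, 6, -14] -> [47, 35, 17, 15, 3, -17]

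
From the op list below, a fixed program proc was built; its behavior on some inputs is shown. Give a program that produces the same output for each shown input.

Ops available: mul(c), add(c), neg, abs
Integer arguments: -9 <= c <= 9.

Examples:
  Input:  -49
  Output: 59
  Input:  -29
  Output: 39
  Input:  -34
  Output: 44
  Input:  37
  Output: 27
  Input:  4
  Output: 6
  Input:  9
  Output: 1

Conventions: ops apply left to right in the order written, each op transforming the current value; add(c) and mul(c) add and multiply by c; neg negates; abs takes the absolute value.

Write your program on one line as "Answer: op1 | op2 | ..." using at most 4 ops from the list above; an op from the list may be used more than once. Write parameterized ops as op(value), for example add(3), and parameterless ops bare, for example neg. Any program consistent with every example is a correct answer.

add(-8) | add(-2) | neg | abs

Check, running the answer program on each example:
  -49 -> -57 -> -59 -> 59 -> 59
  -29 -> -37 -> -39 -> 39 -> 39
  -34 -> -42 -> -44 -> 44 -> 44
  37 -> 29 -> 27 -> -27 -> 27
  4 -> -4 -> -6 -> 6 -> 6
  9 -> 1 -> -1 -> 1 -> 1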